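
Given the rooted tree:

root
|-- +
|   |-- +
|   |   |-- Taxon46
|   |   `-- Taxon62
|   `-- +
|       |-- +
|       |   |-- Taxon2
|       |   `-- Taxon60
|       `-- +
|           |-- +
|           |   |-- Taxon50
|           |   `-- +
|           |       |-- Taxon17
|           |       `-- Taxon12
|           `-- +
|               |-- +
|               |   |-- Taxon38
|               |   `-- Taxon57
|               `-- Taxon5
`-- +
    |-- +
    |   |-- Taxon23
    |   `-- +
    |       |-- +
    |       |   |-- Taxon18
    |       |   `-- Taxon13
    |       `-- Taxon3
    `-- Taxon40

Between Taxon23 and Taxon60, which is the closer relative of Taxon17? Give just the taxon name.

Taxon60

The MRCA of Taxon17 and Taxon60 subtends ((Taxon2,Taxon60),((Taxon50,(Taxon17,Taxon12)),((Taxon38,Taxon57),Taxon5))) (8 taxa).
The MRCA of Taxon17 and Taxon23 is the root, subtending the entire tree (15 taxa).
The first is nested inside the second, so Taxon17 shares a more recent common ancestor with Taxon60.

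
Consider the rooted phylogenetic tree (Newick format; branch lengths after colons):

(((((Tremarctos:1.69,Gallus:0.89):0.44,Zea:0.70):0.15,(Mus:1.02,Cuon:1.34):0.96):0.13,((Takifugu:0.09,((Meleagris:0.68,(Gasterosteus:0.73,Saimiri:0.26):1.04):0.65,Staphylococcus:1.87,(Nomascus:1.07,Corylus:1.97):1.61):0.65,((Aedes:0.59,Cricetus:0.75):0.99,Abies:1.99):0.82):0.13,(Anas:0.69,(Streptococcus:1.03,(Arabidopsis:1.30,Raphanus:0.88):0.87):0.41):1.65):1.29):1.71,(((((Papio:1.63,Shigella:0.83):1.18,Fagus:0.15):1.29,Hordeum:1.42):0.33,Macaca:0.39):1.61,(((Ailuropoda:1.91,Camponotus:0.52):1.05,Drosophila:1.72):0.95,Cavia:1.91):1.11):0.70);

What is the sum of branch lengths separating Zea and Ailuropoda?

8.41

The path runs Zea → … → MRCA → … → Ailuropoda; the MRCA is the root of the tree.
Branch lengths along that path: 0.70 + 0.15 + 0.13 + 1.71 + 0.70 + 1.11 + 0.95 + 1.05 + 1.91 = 8.41.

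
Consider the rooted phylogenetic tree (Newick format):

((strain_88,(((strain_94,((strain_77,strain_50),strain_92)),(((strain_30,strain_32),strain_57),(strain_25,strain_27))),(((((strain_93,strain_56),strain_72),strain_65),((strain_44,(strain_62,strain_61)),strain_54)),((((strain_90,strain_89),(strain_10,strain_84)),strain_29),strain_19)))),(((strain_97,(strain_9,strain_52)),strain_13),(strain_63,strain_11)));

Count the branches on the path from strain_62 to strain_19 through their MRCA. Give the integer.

7

The MRCA of strain_62 and strain_19 is the node subtending (((((strain_93,strain_56),strain_72),strain_65),((strain_44,(strain_62,strain_61)),strain_54)),((((strain_90,strain_89),(strain_10,strain_84)),strain_29),strain_19)).
From strain_62 up to that node: 5 branches. From strain_19 up to the same node: 2 branches. Total: 5 + 2 = 7.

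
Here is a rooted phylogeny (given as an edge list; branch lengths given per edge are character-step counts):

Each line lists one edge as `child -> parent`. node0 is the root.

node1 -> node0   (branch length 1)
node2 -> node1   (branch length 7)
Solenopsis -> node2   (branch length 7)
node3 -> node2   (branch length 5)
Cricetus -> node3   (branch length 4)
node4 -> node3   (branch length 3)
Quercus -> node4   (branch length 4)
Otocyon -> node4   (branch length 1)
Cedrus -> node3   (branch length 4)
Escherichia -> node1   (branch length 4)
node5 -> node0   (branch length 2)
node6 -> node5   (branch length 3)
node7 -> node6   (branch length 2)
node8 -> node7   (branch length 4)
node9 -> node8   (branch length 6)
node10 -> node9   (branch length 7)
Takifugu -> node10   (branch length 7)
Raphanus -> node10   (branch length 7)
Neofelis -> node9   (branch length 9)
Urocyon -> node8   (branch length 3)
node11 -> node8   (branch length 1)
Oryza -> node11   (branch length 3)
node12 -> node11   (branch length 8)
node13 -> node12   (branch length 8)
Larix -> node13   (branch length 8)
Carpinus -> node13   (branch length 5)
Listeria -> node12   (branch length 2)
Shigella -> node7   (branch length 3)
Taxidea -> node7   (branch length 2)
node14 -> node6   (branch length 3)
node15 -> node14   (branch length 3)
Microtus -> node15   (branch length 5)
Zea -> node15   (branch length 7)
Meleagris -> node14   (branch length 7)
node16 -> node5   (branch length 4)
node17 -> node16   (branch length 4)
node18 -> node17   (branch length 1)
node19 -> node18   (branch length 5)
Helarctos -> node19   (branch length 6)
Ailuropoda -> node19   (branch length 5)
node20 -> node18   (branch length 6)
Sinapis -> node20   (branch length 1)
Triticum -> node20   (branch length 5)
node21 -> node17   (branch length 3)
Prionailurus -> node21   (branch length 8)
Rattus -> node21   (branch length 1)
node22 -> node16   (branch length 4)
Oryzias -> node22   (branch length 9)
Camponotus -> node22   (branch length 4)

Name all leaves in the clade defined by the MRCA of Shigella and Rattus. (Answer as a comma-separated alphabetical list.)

Ailuropoda, Camponotus, Carpinus, Helarctos, Larix, Listeria, Meleagris, Microtus, Neofelis, Oryza, Oryzias, Prionailurus, Raphanus, Rattus, Shigella, Sinapis, Takifugu, Taxidea, Triticum, Urocyon, Zea

Tracing Shigella: it sits inside ((((Takifugu,Raphanus),Neofelis),Urocyon,(Oryza,((Larix,Carpinus),Listeria))),Shigella,Taxidea).
Tracing Rattus: it sits inside (Prionailurus,Rattus).
The smallest clade enclosing both is ((((((Takifugu,Raphanus),Neofelis),Urocyon,(Oryza,((Larix,Carpinus),Listeria))),Shigella,Taxidea),((Microtus,Zea),Meleagris)),((((Helarctos,Ailuropoda),(Sinapis,Triticum)),(Prionailurus,Rattus)),(Oryzias,Camponotus))); the answer is its 21 terminal taxa in alphabetical order.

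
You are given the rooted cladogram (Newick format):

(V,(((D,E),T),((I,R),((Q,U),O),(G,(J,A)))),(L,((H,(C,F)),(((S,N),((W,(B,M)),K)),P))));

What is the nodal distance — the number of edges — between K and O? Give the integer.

The MRCA of K and O is the root of the tree.
From K up to that node: 6 branches. From O up to the same node: 4 branches. Total: 6 + 4 = 10.

10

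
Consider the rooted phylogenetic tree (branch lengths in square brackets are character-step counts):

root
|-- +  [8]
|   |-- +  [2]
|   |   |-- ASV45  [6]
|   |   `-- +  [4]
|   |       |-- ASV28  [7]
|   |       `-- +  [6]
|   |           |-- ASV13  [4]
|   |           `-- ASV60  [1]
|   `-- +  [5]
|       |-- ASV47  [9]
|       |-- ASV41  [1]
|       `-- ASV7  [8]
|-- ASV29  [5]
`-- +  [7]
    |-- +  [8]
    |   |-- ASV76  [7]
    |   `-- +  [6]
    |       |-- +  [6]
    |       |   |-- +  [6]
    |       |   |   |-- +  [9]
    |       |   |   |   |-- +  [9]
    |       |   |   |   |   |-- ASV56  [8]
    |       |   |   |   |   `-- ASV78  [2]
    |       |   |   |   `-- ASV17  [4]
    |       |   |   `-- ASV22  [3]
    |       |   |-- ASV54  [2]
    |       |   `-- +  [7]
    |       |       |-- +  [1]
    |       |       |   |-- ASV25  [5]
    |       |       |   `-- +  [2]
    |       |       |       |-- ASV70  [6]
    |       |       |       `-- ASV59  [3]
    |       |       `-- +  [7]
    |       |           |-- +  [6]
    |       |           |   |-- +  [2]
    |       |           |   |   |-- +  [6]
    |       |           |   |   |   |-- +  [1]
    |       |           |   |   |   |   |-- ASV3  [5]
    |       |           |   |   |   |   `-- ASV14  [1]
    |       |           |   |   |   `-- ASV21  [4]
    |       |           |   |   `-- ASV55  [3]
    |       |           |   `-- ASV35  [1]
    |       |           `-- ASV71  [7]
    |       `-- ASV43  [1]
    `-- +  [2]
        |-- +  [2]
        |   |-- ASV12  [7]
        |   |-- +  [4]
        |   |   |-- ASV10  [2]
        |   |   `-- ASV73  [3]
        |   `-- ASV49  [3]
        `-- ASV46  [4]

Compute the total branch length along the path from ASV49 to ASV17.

The path runs ASV49 → … → MRCA → … → ASV17; the MRCA is the node subtending ((ASV76,(((((ASV56,ASV78),ASV17),ASV22),ASV54,((ASV25,(ASV70,ASV59)),(((((ASV3,ASV14),ASV21),ASV55),ASV35),ASV71))),ASV43)),((ASV12,(ASV10,ASV73),ASV49),ASV46)).
Branch lengths along that path: 3 + 2 + 2 + 8 + 6 + 6 + 6 + 9 + 4 = 46.

46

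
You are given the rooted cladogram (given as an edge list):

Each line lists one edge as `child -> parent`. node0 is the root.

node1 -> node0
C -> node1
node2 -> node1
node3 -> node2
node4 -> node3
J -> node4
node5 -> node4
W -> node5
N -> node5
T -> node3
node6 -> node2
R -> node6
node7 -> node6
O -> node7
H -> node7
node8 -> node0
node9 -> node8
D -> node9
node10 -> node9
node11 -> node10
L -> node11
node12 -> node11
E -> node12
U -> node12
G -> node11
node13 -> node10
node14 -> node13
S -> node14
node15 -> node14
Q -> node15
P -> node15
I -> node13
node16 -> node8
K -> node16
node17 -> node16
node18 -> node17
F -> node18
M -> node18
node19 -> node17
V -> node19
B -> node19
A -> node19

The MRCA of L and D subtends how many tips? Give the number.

9

The MRCA of L and D is the node subtending (D,((L,(E,U),G),((S,(Q,P)),I))).
That clade contains 9 terminal taxa: D, E, G, I, L, P, Q, S, U.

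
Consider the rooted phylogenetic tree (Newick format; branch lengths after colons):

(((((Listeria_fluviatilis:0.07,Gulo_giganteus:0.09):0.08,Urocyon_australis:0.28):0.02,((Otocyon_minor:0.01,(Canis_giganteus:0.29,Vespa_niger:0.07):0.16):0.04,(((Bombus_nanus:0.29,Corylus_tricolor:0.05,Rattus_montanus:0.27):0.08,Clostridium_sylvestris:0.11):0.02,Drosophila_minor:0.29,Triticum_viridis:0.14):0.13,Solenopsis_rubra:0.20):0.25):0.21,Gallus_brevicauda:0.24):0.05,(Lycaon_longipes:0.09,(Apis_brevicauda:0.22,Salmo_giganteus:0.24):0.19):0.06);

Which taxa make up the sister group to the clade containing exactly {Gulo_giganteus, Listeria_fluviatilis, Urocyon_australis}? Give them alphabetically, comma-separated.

Bombus_nanus, Canis_giganteus, Clostridium_sylvestris, Corylus_tricolor, Drosophila_minor, Otocyon_minor, Rattus_montanus, Solenopsis_rubra, Triticum_viridis, Vespa_niger

The clade containing exactly {Gulo_giganteus, Listeria_fluviatilis, Urocyon_australis} attaches to the tree at the node subtending (((Listeria_fluviatilis,Gulo_giganteus),Urocyon_australis),((Otocyon_minor,(Canis_giganteus,Vespa_niger)),(((Bombus_nanus,Corylus_tricolor,Rattus_montanus),Clostridium_sylvestris),Drosophila_minor,Triticum_viridis),Solenopsis_rubra)).
The other lineage descending from that same node — the sister group — is ((Otocyon_minor,(Canis_giganteus,Vespa_niger)),(((Bombus_nanus,Corylus_tricolor,Rattus_montanus),Clostridium_sylvestris),Drosophila_minor,Triticum_viridis),Solenopsis_rubra); its 10 tips in alphabetical order are the answer.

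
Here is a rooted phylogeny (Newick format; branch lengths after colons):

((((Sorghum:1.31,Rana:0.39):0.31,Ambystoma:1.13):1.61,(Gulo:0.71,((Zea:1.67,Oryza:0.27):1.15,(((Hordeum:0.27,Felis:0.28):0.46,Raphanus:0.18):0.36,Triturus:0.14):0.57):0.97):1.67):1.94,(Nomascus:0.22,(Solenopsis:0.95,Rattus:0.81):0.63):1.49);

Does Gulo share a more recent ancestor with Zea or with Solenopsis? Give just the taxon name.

Zea

The MRCA of Gulo and Zea subtends (Gulo,((Zea,Oryza),(((Hordeum,Felis),Raphanus),Triturus))) (7 taxa).
The MRCA of Gulo and Solenopsis is the root, subtending the entire tree (13 taxa).
The first is nested inside the second, so Gulo shares a more recent common ancestor with Zea.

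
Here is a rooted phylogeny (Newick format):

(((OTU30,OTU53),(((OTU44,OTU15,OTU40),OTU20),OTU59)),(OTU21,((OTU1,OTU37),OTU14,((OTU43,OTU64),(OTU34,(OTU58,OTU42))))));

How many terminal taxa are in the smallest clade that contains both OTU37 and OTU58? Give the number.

The MRCA of OTU37 and OTU58 is the node subtending ((OTU1,OTU37),OTU14,((OTU43,OTU64),(OTU34,(OTU58,OTU42)))).
That clade contains 8 terminal taxa: OTU1, OTU14, OTU34, OTU37, OTU42, OTU43, OTU58, OTU64.

8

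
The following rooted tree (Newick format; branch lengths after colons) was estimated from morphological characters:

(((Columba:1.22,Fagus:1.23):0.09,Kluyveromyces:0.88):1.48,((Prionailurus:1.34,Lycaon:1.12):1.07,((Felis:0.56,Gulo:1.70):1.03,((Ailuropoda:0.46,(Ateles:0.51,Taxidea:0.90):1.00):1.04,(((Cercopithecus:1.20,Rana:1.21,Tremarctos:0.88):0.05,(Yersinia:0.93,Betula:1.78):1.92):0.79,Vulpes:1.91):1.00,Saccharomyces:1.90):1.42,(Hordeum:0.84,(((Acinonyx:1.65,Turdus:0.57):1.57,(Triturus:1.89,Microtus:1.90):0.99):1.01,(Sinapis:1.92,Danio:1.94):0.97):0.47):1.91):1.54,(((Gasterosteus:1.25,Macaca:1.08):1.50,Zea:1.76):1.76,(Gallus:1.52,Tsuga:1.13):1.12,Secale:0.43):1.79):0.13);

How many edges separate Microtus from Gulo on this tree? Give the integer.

7

The MRCA of Microtus and Gulo is the node subtending ((Felis,Gulo),((Ailuropoda,(Ateles,Taxidea)),(((Cercopithecus,Rana,Tremarctos),(Yersinia,Betula)),Vulpes),Saccharomyces),(Hordeum,(((Acinonyx,Turdus),(Triturus,Microtus)),(Sinapis,Danio)))).
From Microtus up to that node: 5 branches. From Gulo up to the same node: 2 branches. Total: 5 + 2 = 7.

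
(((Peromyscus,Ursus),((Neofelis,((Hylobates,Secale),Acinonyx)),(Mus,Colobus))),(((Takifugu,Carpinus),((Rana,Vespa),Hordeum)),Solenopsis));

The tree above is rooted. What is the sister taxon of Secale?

Hylobates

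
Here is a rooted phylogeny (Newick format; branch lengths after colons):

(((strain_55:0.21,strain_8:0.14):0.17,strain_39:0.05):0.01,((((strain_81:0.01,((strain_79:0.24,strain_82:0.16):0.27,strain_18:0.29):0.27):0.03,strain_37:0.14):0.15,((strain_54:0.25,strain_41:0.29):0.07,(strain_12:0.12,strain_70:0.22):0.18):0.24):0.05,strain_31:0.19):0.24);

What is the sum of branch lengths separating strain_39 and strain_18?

The path runs strain_39 → … → MRCA → … → strain_18; the MRCA is the root of the tree.
Branch lengths along that path: 0.05 + 0.01 + 0.24 + 0.05 + 0.15 + 0.03 + 0.27 + 0.29 = 1.09.

1.09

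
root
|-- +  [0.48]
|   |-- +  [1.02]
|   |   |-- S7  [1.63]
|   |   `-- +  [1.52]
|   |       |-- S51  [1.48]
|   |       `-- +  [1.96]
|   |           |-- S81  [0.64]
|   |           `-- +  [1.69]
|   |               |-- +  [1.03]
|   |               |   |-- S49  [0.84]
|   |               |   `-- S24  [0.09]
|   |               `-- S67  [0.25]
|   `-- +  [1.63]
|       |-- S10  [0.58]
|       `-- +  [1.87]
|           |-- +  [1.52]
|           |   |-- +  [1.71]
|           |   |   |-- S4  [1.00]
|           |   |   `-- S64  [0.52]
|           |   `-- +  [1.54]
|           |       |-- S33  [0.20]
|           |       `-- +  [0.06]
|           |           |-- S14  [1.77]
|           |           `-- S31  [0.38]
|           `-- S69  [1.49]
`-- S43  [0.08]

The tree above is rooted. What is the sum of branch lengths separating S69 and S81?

The path runs S69 → … → MRCA → … → S81; the MRCA is the node subtending ((S7,(S51,(S81,((S49,S24),S67)))),(S10,(((S4,S64),(S33,(S14,S31))),S69))).
Branch lengths along that path: 1.49 + 1.87 + 1.63 + 1.02 + 1.52 + 1.96 + 0.64 = 10.13.

10.13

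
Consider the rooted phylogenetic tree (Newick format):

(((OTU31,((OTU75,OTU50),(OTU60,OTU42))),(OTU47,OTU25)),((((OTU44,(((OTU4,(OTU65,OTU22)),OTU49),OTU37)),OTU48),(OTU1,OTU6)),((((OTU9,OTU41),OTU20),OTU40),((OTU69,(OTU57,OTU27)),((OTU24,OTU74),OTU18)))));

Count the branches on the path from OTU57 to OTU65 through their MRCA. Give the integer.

13

The MRCA of OTU57 and OTU65 is the node subtending ((((OTU44,(((OTU4,(OTU65,OTU22)),OTU49),OTU37)),OTU48),(OTU1,OTU6)),((((OTU9,OTU41),OTU20),OTU40),((OTU69,(OTU57,OTU27)),((OTU24,OTU74),OTU18)))).
From OTU57 up to that node: 5 branches. From OTU65 up to the same node: 8 branches. Total: 5 + 8 = 13.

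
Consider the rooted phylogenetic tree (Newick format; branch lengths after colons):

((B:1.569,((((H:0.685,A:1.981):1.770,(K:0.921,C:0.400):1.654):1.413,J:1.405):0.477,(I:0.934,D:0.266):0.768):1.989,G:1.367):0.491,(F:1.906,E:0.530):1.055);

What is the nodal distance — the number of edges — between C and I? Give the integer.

6

The MRCA of C and I is the node subtending ((((H,A),(K,C)),J),(I,D)).
From C up to that node: 4 branches. From I up to the same node: 2 branches. Total: 4 + 2 = 6.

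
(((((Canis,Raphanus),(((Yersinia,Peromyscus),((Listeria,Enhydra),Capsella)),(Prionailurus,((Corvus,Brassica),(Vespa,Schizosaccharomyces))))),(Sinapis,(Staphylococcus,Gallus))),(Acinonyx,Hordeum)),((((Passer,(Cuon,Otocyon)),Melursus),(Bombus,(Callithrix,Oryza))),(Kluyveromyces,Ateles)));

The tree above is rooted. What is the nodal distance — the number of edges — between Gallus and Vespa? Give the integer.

The MRCA of Gallus and Vespa is the node subtending (((Canis,Raphanus),(((Yersinia,Peromyscus),((Listeria,Enhydra),Capsella)),(Prionailurus,((Corvus,Brassica),(Vespa,Schizosaccharomyces))))),(Sinapis,(Staphylococcus,Gallus))).
From Gallus up to that node: 3 branches. From Vespa up to the same node: 6 branches. Total: 3 + 6 = 9.

9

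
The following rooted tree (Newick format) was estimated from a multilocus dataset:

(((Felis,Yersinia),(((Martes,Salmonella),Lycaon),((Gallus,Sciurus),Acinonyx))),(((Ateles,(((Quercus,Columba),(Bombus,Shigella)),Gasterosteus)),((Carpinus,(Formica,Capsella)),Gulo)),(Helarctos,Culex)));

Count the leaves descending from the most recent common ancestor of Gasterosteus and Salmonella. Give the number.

20

The MRCA of Gasterosteus and Salmonella is the root, so the clade is the entire tree.
That clade contains 20 terminal taxa: Acinonyx, Ateles, Bombus, Capsella, Carpinus, Columba, Culex, Felis, Formica, Gallus, Gasterosteus, Gulo, Helarctos, Lycaon, Martes, Quercus, Salmonella, Sciurus, Shigella, Yersinia.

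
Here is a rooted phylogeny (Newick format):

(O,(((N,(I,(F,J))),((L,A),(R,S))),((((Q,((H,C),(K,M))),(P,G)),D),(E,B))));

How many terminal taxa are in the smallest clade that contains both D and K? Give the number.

8

The MRCA of D and K is the node subtending (((Q,((H,C),(K,M))),(P,G)),D).
That clade contains 8 terminal taxa: C, D, G, H, K, M, P, Q.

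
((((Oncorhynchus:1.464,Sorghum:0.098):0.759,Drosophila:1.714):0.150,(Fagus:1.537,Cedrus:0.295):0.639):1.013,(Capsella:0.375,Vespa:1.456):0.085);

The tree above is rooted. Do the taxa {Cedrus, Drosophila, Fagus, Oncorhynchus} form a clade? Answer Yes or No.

No

The MRCA of the listed taxa subtends (((Oncorhynchus,Sorghum),Drosophila),(Fagus,Cedrus)).
That clade also contains Sorghum, which is not in the proposed group, so the group is not monophyletic.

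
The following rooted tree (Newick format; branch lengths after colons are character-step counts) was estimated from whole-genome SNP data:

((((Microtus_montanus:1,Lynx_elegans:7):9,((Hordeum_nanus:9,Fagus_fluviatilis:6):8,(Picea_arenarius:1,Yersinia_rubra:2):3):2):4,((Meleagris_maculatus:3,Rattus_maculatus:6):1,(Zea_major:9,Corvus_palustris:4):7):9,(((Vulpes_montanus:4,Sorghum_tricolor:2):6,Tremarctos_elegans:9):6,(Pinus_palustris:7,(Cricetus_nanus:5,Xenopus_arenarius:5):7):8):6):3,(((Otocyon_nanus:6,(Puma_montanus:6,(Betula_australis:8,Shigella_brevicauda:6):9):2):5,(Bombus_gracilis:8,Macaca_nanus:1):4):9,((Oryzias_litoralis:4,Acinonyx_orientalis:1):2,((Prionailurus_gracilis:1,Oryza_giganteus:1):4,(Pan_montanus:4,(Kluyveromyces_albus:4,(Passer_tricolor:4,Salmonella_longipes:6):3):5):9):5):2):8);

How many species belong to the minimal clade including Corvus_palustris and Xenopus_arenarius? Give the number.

16

The MRCA of Corvus_palustris and Xenopus_arenarius is the node subtending (((Microtus_montanus,Lynx_elegans),((Hordeum_nanus,Fagus_fluviatilis),(Picea_arenarius,Yersinia_rubra))),((Meleagris_maculatus,Rattus_maculatus),(Zea_major,Corvus_palustris)),(((Vulpes_montanus,Sorghum_tricolor),Tremarctos_elegans),(Pinus_palustris,(Cricetus_nanus,Xenopus_arenarius)))).
That clade contains 16 terminal taxa: Corvus_palustris, Cricetus_nanus, Fagus_fluviatilis, Hordeum_nanus, Lynx_elegans, Meleagris_maculatus, Microtus_montanus, Picea_arenarius, Pinus_palustris, Rattus_maculatus, Sorghum_tricolor, Tremarctos_elegans, Vulpes_montanus, Xenopus_arenarius, Yersinia_rubra, Zea_major.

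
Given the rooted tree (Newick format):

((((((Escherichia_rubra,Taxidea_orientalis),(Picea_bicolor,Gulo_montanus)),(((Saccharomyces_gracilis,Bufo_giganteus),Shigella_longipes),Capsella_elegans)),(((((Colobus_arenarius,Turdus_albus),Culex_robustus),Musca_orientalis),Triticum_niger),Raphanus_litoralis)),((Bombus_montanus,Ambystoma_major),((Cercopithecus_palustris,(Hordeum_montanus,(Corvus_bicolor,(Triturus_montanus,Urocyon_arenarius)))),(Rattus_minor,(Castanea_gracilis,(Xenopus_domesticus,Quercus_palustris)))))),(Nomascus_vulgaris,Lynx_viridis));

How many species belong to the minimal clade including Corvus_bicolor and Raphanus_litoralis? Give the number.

25

The MRCA of Corvus_bicolor and Raphanus_litoralis is the node subtending (((((Escherichia_rubra,Taxidea_orientalis),(Picea_bicolor,Gulo_montanus)),(((Saccharomyces_gracilis,Bufo_giganteus),Shigella_longipes),Capsella_elegans)),(((((Colobus_arenarius,Turdus_albus),Culex_robustus),Musca_orientalis),Triticum_niger),Raphanus_litoralis)),((Bombus_montanus,Ambystoma_major),((Cercopithecus_palustris,(Hordeum_montanus,(Corvus_bicolor,(Triturus_montanus,Urocyon_arenarius)))),(Rattus_minor,(Castanea_gracilis,(Xenopus_domesticus,Quercus_palustris)))))).
That clade contains 25 terminal taxa: Ambystoma_major, Bombus_montanus, Bufo_giganteus, Capsella_elegans, Castanea_gracilis, Cercopithecus_palustris, Colobus_arenarius, Corvus_bicolor, Culex_robustus, Escherichia_rubra, Gulo_montanus, Hordeum_montanus, Musca_orientalis, Picea_bicolor, Quercus_palustris, Raphanus_litoralis, Rattus_minor, Saccharomyces_gracilis, Shigella_longipes, Taxidea_orientalis, Triticum_niger, Triturus_montanus, Turdus_albus, Urocyon_arenarius, Xenopus_domesticus.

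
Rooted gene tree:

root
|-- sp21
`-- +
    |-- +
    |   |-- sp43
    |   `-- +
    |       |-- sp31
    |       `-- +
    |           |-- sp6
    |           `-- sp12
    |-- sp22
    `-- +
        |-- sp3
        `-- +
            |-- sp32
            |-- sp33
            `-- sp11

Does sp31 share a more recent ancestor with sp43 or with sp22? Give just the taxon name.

The MRCA of sp31 and sp43 subtends (sp43,(sp31,(sp6,sp12))) (4 taxa).
The MRCA of sp31 and sp22 subtends ((sp43,(sp31,(sp6,sp12))),sp22,(sp3,(sp32,sp33,sp11))) (9 taxa).
The first is nested inside the second, so sp31 shares a more recent common ancestor with sp43.

sp43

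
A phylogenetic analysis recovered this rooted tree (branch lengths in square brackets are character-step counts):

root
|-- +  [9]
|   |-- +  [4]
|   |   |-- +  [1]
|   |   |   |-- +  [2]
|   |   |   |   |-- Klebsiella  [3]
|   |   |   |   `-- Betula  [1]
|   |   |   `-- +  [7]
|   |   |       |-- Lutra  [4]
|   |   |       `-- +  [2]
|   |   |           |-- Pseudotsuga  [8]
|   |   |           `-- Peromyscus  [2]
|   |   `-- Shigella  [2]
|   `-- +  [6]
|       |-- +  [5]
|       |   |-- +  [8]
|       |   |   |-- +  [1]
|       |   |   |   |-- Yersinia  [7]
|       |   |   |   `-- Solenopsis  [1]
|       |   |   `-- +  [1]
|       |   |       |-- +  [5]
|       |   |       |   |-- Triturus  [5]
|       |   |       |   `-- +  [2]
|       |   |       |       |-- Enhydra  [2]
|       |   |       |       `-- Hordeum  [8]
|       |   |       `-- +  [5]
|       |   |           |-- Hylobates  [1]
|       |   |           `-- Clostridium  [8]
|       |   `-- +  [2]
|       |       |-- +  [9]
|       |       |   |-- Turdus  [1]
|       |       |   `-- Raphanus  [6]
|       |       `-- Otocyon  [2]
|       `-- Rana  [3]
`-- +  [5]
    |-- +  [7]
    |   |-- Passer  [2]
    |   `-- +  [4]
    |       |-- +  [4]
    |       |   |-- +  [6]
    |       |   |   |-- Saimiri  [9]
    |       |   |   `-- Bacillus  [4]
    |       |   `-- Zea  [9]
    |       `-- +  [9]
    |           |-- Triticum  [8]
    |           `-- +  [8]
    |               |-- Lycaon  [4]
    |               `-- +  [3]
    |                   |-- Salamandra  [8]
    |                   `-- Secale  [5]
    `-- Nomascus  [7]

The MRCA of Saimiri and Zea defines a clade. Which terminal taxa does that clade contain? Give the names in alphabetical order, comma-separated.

Bacillus, Saimiri, Zea

Tracing Saimiri: it sits inside (Saimiri,Bacillus).
Tracing Zea: it sits inside ((Saimiri,Bacillus),Zea).
The smallest clade enclosing both is ((Saimiri,Bacillus),Zea); the answer is its 3 terminal taxa in alphabetical order.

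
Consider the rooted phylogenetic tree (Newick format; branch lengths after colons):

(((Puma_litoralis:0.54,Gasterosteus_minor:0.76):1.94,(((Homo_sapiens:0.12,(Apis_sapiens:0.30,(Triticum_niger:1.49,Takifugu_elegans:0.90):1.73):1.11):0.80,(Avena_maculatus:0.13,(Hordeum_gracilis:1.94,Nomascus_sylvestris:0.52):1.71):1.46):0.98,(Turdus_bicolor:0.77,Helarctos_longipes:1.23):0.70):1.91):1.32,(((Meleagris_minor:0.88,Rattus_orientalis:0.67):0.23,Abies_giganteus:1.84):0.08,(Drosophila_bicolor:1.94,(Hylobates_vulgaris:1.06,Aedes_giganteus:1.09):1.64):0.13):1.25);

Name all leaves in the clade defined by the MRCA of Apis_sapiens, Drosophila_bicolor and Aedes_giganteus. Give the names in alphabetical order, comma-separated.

Abies_giganteus, Aedes_giganteus, Apis_sapiens, Avena_maculatus, Drosophila_bicolor, Gasterosteus_minor, Helarctos_longipes, Homo_sapiens, Hordeum_gracilis, Hylobates_vulgaris, Meleagris_minor, Nomascus_sylvestris, Puma_litoralis, Rattus_orientalis, Takifugu_elegans, Triticum_niger, Turdus_bicolor

Tracing Apis_sapiens: it sits inside (Apis_sapiens,(Triticum_niger,Takifugu_elegans)).
Tracing Drosophila_bicolor: it sits inside (Drosophila_bicolor,(Hylobates_vulgaris,Aedes_giganteus)).
Tracing Aedes_giganteus: it sits inside (Hylobates_vulgaris,Aedes_giganteus).
The smallest clade enclosing all 3 is the whole tree (their MRCA is the root), so the answer is all 17 tips in alphabetical order.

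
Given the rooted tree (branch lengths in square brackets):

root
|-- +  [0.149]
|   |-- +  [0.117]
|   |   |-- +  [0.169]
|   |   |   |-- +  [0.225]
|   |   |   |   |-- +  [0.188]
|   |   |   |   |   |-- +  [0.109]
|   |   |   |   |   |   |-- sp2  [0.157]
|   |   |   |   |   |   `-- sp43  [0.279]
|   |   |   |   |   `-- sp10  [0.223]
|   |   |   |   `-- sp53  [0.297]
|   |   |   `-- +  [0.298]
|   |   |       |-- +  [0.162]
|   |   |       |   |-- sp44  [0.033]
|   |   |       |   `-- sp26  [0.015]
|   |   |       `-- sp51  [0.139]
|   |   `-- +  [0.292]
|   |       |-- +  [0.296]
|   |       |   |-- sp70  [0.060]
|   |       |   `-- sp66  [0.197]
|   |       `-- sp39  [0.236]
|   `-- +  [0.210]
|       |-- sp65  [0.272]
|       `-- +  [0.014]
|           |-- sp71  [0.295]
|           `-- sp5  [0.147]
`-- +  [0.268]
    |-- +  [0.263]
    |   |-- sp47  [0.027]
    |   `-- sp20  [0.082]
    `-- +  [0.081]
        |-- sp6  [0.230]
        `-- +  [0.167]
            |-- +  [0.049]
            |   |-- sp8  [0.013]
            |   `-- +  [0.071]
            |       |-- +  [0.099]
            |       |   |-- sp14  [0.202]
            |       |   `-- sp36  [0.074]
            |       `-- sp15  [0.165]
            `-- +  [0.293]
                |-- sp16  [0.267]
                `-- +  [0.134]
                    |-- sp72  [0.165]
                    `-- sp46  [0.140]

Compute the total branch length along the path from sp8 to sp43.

1.814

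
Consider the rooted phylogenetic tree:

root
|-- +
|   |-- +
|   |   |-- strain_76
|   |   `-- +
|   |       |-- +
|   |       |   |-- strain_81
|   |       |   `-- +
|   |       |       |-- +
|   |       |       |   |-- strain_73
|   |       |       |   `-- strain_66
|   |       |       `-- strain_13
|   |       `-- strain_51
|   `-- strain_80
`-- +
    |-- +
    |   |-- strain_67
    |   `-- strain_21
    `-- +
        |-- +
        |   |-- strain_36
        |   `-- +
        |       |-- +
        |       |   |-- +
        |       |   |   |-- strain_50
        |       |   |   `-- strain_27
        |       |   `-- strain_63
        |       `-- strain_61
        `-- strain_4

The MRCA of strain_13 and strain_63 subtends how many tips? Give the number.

15

The MRCA of strain_13 and strain_63 is the root, so the clade is the entire tree.
That clade contains 15 terminal taxa: strain_13, strain_21, strain_27, strain_36, strain_4, strain_50, strain_51, strain_61, strain_63, strain_66, strain_67, strain_73, strain_76, strain_80, strain_81.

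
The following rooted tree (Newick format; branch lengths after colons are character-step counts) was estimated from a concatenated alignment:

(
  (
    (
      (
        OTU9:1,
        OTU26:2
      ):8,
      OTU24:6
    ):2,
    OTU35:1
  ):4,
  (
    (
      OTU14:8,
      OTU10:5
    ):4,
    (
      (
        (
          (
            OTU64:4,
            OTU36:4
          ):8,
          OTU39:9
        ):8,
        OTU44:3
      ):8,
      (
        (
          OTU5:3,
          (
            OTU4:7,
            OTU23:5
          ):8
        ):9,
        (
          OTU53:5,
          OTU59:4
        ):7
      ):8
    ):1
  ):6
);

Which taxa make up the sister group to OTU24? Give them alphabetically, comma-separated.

OTU24 attaches to the tree at the node subtending ((OTU9,OTU26),OTU24).
The other lineage descending from that same node — the sister group — is (OTU9,OTU26); its 2 tips in alphabetical order are the answer.

OTU26, OTU9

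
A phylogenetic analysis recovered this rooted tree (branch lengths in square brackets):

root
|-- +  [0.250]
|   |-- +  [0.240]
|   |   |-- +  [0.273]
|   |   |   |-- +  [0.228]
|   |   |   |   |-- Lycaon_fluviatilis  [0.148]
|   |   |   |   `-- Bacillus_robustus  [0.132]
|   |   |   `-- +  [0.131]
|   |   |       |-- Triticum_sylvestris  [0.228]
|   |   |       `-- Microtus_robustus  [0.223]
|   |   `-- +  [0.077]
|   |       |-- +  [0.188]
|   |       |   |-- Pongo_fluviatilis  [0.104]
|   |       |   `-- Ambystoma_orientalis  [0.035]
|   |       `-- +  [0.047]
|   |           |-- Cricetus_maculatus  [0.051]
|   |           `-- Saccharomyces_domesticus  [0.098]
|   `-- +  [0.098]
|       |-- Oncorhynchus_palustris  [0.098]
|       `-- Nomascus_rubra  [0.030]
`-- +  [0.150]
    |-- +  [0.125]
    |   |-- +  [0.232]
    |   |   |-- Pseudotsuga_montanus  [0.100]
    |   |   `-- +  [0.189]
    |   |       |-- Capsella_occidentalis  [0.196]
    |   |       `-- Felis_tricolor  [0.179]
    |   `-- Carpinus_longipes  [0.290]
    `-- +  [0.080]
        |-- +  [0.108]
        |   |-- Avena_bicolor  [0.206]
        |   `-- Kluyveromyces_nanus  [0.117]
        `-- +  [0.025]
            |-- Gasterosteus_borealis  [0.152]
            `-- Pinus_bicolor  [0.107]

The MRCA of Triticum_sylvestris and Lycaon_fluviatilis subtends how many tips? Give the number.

The MRCA of Triticum_sylvestris and Lycaon_fluviatilis is the node subtending ((Lycaon_fluviatilis,Bacillus_robustus),(Triticum_sylvestris,Microtus_robustus)).
That clade contains 4 terminal taxa: Bacillus_robustus, Lycaon_fluviatilis, Microtus_robustus, Triticum_sylvestris.

4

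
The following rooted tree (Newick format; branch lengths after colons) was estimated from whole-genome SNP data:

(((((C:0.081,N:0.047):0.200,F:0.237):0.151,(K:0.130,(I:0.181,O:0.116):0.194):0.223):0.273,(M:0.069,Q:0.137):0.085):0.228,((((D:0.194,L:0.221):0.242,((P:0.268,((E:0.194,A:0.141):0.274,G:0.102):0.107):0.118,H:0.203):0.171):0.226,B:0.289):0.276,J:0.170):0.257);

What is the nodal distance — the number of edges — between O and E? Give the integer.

The MRCA of O and E is the root of the tree.
From O up to that node: 5 branches. From E up to the same node: 8 branches. Total: 5 + 8 = 13.

13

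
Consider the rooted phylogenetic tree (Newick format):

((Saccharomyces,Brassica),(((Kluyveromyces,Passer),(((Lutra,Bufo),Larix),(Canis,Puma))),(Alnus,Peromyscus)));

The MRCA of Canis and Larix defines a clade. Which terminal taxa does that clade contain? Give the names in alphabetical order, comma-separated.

Bufo, Canis, Larix, Lutra, Puma

Tracing Canis: it sits inside (Canis,Puma).
Tracing Larix: it sits inside ((Lutra,Bufo),Larix).
The smallest clade enclosing both is (((Lutra,Bufo),Larix),(Canis,Puma)); the answer is its 5 terminal taxa in alphabetical order.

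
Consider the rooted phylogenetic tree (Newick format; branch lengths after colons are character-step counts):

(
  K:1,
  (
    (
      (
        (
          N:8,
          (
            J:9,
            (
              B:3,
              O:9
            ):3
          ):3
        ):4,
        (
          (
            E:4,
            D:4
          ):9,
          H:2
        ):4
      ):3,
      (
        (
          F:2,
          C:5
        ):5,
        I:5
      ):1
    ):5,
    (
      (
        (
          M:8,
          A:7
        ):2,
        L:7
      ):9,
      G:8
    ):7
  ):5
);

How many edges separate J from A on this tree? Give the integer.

9

The MRCA of J and A is the node subtending ((((N,(J,(B,O))),((E,D),H)),((F,C),I)),(((M,A),L),G)).
From J up to that node: 5 branches. From A up to the same node: 4 branches. Total: 5 + 4 = 9.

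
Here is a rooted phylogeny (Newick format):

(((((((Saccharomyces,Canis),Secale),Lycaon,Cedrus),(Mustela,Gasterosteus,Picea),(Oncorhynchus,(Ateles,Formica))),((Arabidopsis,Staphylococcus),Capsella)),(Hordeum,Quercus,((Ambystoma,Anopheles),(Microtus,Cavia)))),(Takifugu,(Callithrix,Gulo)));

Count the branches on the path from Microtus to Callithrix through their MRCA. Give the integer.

8

The MRCA of Microtus and Callithrix is the root of the tree.
From Microtus up to that node: 5 branches. From Callithrix up to the same node: 3 branches. Total: 5 + 3 = 8.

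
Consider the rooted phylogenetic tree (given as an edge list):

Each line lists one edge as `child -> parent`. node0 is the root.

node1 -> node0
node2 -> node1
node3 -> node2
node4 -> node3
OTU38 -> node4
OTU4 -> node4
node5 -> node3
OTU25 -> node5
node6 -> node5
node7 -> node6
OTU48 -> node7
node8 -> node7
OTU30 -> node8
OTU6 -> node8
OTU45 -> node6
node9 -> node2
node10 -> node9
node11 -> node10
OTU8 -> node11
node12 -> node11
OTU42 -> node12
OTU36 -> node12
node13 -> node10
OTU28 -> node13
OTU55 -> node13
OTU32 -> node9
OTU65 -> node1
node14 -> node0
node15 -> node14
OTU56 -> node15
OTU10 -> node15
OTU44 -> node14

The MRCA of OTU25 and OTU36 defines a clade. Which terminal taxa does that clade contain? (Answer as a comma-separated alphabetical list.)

Tracing OTU25: it sits inside (OTU25,((OTU48,(OTU30,OTU6)),OTU45)).
Tracing OTU36: it sits inside (OTU42,OTU36).
The smallest clade enclosing both is (((OTU38,OTU4),(OTU25,((OTU48,(OTU30,OTU6)),OTU45))),(((OTU8,(OTU42,OTU36)),(OTU28,OTU55)),OTU32)); the answer is its 13 terminal taxa in alphabetical order.

OTU25, OTU28, OTU30, OTU32, OTU36, OTU38, OTU4, OTU42, OTU45, OTU48, OTU55, OTU6, OTU8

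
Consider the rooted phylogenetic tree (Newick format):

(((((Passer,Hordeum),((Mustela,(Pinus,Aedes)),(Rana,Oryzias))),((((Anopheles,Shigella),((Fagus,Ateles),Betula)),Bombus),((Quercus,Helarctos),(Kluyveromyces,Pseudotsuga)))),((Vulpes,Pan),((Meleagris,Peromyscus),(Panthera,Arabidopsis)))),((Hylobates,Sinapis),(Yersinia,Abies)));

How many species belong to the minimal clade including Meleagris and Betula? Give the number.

23

The MRCA of Meleagris and Betula is the node subtending ((((Passer,Hordeum),((Mustela,(Pinus,Aedes)),(Rana,Oryzias))),((((Anopheles,Shigella),((Fagus,Ateles),Betula)),Bombus),((Quercus,Helarctos),(Kluyveromyces,Pseudotsuga)))),((Vulpes,Pan),((Meleagris,Peromyscus),(Panthera,Arabidopsis)))).
That clade contains 23 terminal taxa: Aedes, Anopheles, Arabidopsis, Ateles, Betula, Bombus, Fagus, Helarctos, Hordeum, Kluyveromyces, Meleagris, Mustela, Oryzias, Pan, Panthera, Passer, Peromyscus, Pinus, Pseudotsuga, Quercus, Rana, Shigella, Vulpes.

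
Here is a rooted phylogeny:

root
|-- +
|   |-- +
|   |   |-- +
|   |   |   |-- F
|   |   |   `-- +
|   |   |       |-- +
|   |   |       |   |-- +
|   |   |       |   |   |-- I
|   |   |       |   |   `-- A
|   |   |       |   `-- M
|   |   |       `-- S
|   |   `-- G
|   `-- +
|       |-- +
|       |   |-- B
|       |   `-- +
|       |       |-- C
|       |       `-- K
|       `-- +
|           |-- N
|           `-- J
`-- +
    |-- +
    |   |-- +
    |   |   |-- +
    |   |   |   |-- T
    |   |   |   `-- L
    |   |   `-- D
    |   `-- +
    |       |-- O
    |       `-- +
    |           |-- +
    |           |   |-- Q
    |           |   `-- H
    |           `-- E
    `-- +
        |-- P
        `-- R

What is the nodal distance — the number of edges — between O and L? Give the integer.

The MRCA of O and L is the node subtending (((T,L),D),(O,((Q,H),E))).
From O up to that node: 2 branches. From L up to the same node: 3 branches. Total: 2 + 3 = 5.

5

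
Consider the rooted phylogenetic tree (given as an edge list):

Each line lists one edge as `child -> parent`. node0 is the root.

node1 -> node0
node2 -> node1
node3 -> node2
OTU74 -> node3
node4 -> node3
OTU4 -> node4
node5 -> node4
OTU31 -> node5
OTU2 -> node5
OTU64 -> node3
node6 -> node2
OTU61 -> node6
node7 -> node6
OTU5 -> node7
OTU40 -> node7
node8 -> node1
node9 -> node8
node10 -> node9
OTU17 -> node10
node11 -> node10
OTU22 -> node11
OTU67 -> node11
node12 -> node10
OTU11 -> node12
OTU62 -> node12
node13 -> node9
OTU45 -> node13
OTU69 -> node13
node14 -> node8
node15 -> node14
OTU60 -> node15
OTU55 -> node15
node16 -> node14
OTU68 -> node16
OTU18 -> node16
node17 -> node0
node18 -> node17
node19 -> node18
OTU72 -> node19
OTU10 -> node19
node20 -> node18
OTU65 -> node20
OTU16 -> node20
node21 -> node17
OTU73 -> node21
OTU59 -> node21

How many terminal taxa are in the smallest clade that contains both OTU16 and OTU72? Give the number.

The MRCA of OTU16 and OTU72 is the node subtending ((OTU72,OTU10),(OTU65,OTU16)).
That clade contains 4 terminal taxa: OTU10, OTU16, OTU65, OTU72.

4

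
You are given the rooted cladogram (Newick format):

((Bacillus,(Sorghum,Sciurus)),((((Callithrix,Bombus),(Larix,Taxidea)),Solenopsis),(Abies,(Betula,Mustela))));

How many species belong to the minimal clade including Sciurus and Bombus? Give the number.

The MRCA of Sciurus and Bombus is the root, so the clade is the entire tree.
That clade contains 11 terminal taxa: Abies, Bacillus, Betula, Bombus, Callithrix, Larix, Mustela, Sciurus, Solenopsis, Sorghum, Taxidea.

11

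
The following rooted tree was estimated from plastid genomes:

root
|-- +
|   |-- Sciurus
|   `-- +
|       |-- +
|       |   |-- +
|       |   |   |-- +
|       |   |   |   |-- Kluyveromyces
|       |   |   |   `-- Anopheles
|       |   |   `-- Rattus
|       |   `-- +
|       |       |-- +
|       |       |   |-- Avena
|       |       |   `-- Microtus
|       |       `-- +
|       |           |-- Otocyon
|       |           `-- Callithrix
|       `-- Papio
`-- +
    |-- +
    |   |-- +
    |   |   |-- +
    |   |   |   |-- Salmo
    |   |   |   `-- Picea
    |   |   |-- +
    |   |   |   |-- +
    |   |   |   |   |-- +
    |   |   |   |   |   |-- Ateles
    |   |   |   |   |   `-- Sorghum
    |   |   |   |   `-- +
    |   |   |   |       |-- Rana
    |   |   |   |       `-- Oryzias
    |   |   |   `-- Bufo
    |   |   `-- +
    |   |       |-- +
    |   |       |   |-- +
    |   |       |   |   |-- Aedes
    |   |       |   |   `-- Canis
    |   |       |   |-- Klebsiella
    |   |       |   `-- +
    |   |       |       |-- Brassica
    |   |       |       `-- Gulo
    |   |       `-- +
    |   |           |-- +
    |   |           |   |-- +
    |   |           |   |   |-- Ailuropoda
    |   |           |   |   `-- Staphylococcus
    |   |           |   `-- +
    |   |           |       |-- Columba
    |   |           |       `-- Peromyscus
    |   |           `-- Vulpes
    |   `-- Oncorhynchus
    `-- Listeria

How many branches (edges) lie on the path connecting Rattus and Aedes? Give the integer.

12

The MRCA of Rattus and Aedes is the root of the tree.
From Rattus up to that node: 5 branches. From Aedes up to the same node: 7 branches. Total: 5 + 7 = 12.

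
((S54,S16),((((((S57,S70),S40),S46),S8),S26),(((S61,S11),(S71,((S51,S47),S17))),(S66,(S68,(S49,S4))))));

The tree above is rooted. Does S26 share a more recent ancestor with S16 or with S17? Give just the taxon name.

S17

The MRCA of S26 and S17 subtends ((((((S57,S70),S40),S46),S8),S26),(((S61,S11),(S71,((S51,S47),S17))),(S66,(S68,(S49,S4))))) (16 taxa).
The MRCA of S26 and S16 is the root, subtending the entire tree (18 taxa).
The first is nested inside the second, so S26 shares a more recent common ancestor with S17.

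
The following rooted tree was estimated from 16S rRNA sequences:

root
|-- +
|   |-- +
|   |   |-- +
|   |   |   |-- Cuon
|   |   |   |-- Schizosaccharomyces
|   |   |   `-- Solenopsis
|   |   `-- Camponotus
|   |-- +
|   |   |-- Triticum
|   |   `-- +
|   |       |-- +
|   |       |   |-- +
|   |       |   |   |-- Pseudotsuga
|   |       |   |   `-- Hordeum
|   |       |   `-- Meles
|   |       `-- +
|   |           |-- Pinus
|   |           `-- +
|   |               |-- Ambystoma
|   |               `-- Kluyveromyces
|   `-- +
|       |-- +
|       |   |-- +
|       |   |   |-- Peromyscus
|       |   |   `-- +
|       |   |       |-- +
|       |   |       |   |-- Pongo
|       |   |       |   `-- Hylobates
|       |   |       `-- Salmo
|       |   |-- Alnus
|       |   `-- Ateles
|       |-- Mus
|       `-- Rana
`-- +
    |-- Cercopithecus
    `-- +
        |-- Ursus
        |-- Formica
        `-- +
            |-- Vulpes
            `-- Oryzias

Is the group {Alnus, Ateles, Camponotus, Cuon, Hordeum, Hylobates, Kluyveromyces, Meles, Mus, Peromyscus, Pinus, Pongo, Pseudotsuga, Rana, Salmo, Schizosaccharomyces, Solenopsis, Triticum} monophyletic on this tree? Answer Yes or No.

No

The MRCA of the listed taxa subtends (((Cuon,Schizosaccharomyces,Solenopsis),Camponotus),(Triticum,(((Pseudotsuga,Hordeum),Meles),(Pinus,(Ambystoma,Kluyveromyces)))),(((Peromyscus,((Pongo,Hylobates),Salmo)),Alnus,Ateles),Mus,Rana)).
That clade also contains Ambystoma, which is not in the proposed group, so the group is not monophyletic.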